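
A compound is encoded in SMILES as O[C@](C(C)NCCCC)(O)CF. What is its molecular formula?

Heavy atoms from the SMILES: 8 C, 1 F, 1 N, 2 O.
Implicit hydrogens by atom environment:
  4 × C: 2 H each → 8
  2 × C: 3 H each → 6
  2 × O: 1 H each → 2
  1 × C: 1 H
  1 × C: no H
  1 × F: no H
  1 × N: 1 H
  Total hydrogens = 18.
Molecular formula: C8H18FNO2

C8H18FNO2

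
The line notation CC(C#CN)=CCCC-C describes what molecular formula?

C9H15N

Heavy atoms from the SMILES: 9 C, 1 N.
Implicit hydrogens by atom environment:
  3 × C: 2 H each → 6
  3 × C: no H
  2 × C: 3 H each → 6
  1 × C: 1 H
  1 × N: 2 H
  Total hydrogens = 15.
Molecular formula: C9H15N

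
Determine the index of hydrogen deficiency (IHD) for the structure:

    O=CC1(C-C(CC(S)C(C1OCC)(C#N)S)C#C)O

6

Molecular formula from the SMILES: C13H17NO3S2.
DoU = (2C + 2 + N − H − X)/2 = (2·13 + 2 + 1 − 17 − 0)/2 = 12/2 = 6.
(Structurally: 1 ring(s) + 5 π bond(s) = 6.)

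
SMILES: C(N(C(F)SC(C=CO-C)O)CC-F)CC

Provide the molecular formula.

C10H19F2NO2S

Heavy atoms from the SMILES: 10 C, 2 F, 1 N, 2 O, 1 S.
Implicit hydrogens by atom environment:
  4 × C: 2 H each → 8
  4 × C: 1 H each → 4
  2 × C: 3 H each → 6
  2 × F: no H
  1 × N: no H
  1 × O: 1 H
  1 × O: no H
  1 × S: no H
  Total hydrogens = 19.
Molecular formula: C10H19F2NO2S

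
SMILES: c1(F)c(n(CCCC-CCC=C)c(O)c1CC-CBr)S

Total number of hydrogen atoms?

23

Hydrogens are implicit in SMILES; fill each atom to its normal valence:
  10 × C: 2 H each → 20
  4 × C (aromatic): no H
  1 × Br: no H
  1 × C: 1 H
  1 × F: no H
  1 × N (aromatic): no H
  1 × O: 1 H
  1 × S: 1 H
  Total hydrogens = 23.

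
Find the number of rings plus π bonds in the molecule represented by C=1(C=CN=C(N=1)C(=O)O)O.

5

Molecular formula from the SMILES: C5H4N2O3.
DoU = (2C + 2 + N − H − X)/2 = (2·5 + 2 + 2 − 4 − 0)/2 = 10/2 = 5.
(Structurally: 1 ring(s) + 4 π bond(s) = 5.)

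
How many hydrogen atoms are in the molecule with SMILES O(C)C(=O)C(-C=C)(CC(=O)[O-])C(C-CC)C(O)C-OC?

23

Hydrogens are implicit in SMILES; fill each atom to its normal valence:
  5 × C: 2 H each → 10
  4 × O: no H
  3 × C: 3 H each → 9
  3 × C: 1 H each → 3
  3 × C: no H
  1 × O: 1 H
  1 × O (charge -1): no H
  Total hydrogens = 23.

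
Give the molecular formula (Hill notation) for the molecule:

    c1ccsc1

C4H4S

Heavy atoms from the SMILES: 4 C, 1 S.
Implicit hydrogens by atom environment:
  4 × C (aromatic): 1 H each → 4
  1 × S (aromatic): no H
  Total hydrogens = 4.
Molecular formula: C4H4S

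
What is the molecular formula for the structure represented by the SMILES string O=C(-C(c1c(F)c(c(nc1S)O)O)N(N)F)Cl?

C7H6ClF2N3O3S

Heavy atoms from the SMILES: 7 C, 1 Cl, 2 F, 3 N, 3 O, 1 S.
Implicit hydrogens by atom environment:
  5 × C (aromatic): no H
  2 × F: no H
  2 × O: 1 H each → 2
  1 × C: 1 H
  1 × C: no H
  1 × Cl: no H
  1 × N: 2 H
  1 × N (aromatic): no H
  1 × N: no H
  1 × O: no H
  1 × S: 1 H
  Total hydrogens = 6.
Molecular formula: C7H6ClF2N3O3S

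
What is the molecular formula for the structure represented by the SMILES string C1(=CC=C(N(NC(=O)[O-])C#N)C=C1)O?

C8H6N3O3-

Heavy atoms from the SMILES: 8 C, 3 N, 3 O.
Implicit hydrogens by atom environment:
  4 × C (aromatic): 1 H each → 4
  2 × C (aromatic): no H
  2 × C: no H
  2 × N: no H
  1 × N: 1 H
  1 × O: 1 H
  1 × O: no H
  1 × O (charge -1): no H
  Total hydrogens = 6.
Net charge -1.
Molecular formula: C8H6N3O3-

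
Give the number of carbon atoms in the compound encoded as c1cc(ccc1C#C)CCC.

The symbol for carbon appears 11 times in the SMILES. Lowercase c denotes aromatic carbon and counts toward C.

11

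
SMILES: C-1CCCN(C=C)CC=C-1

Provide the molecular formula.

Heavy atoms from the SMILES: 9 C, 1 N.
Implicit hydrogens by atom environment:
  6 × C: 2 H each → 12
  3 × C: 1 H each → 3
  1 × N: no H
  Total hydrogens = 15.
Molecular formula: C9H15N

C9H15N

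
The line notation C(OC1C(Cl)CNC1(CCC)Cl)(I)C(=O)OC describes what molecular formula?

C10H16Cl2INO3

Heavy atoms from the SMILES: 10 C, 2 Cl, 1 I, 1 N, 3 O.
Implicit hydrogens by atom environment:
  3 × C: 2 H each → 6
  3 × C: 1 H each → 3
  3 × O: no H
  2 × C: 3 H each → 6
  2 × C: no H
  2 × Cl: no H
  1 × I: no H
  1 × N: 1 H
  Total hydrogens = 16.
Molecular formula: C10H16Cl2INO3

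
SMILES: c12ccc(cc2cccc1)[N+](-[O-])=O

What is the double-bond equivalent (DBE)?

8

Molecular formula from the SMILES: C10H7NO2.
DoU = (2C + 2 + N − H − X)/2 = (2·10 + 2 + 1 − 7 − 0)/2 = 16/2 = 8.
(Structurally: 2 ring(s) + 6 π bond(s) = 8.)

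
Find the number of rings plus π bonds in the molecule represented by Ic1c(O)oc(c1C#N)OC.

5

Molecular formula from the SMILES: C6H4INO3.
DoU = (2C + 2 + N − H − X)/2 = (2·6 + 2 + 1 − 4 − 1)/2 = 10/2 = 5.
(Structurally: 1 ring(s) + 4 π bond(s) = 5.)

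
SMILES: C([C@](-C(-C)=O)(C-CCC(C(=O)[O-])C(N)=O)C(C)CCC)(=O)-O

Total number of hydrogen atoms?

Hydrogens are implicit in SMILES; fill each atom to its normal valence:
  5 × C: 2 H each → 10
  5 × C: no H
  4 × O: no H
  3 × C: 3 H each → 9
  2 × C: 1 H each → 2
  1 × N: 2 H
  1 × O: 1 H
  1 × O (charge -1): no H
  Total hydrogens = 24.

24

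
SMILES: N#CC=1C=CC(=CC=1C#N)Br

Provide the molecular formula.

C8H3BrN2

Heavy atoms from the SMILES: 1 Br, 8 C, 2 N.
Implicit hydrogens by atom environment:
  3 × C (aromatic): 1 H each → 3
  3 × C (aromatic): no H
  2 × C: no H
  2 × N: no H
  1 × Br: no H
  Total hydrogens = 3.
Molecular formula: C8H3BrN2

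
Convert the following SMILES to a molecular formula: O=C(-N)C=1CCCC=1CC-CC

C10H17NO

Heavy atoms from the SMILES: 10 C, 1 N, 1 O.
Implicit hydrogens by atom environment:
  6 × C: 2 H each → 12
  3 × C: no H
  1 × C: 3 H
  1 × N: 2 H
  1 × O: no H
  Total hydrogens = 17.
Molecular formula: C10H17NO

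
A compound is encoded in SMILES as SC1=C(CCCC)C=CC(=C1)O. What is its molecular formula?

C10H14OS

Heavy atoms from the SMILES: 10 C, 1 O, 1 S.
Implicit hydrogens by atom environment:
  3 × C: 2 H each → 6
  3 × C (aromatic): 1 H each → 3
  3 × C (aromatic): no H
  1 × C: 3 H
  1 × O: 1 H
  1 × S: 1 H
  Total hydrogens = 14.
Molecular formula: C10H14OS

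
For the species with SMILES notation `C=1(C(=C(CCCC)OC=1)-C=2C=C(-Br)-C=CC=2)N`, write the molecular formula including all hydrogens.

Heavy atoms from the SMILES: 1 Br, 14 C, 1 N, 1 O.
Implicit hydrogens by atom environment:
  5 × C (aromatic): 1 H each → 5
  5 × C (aromatic): no H
  3 × C: 2 H each → 6
  1 × Br: no H
  1 × C: 3 H
  1 × N: 2 H
  1 × O (aromatic): no H
  Total hydrogens = 16.
Molecular formula: C14H16BrNO

C14H16BrNO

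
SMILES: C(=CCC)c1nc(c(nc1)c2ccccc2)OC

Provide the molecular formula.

Heavy atoms from the SMILES: 15 C, 2 N, 1 O.
Implicit hydrogens by atom environment:
  6 × C (aromatic): 1 H each → 6
  4 × C (aromatic): no H
  2 × C: 3 H each → 6
  2 × C: 1 H each → 2
  2 × N (aromatic): no H
  1 × C: 2 H
  1 × O: no H
  Total hydrogens = 16.
Molecular formula: C15H16N2O

C15H16N2O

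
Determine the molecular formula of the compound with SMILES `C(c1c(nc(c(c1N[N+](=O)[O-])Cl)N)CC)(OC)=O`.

Heavy atoms from the SMILES: 9 C, 1 Cl, 4 N, 4 O.
Implicit hydrogens by atom environment:
  5 × C (aromatic): no H
  3 × O: no H
  2 × C: 3 H each → 6
  1 × C: 2 H
  1 × C: no H
  1 × Cl: no H
  1 × N: 2 H
  1 × N: 1 H
  1 × N (aromatic): no H
  1 × N (charge +1): no H
  1 × O (charge -1): no H
  Total hydrogens = 11.
Molecular formula: C9H11ClN4O4

C9H11ClN4O4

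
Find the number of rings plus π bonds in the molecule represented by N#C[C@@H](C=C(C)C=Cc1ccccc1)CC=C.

9

Molecular formula from the SMILES: C16H17N.
DoU = (2C + 2 + N − H − X)/2 = (2·16 + 2 + 1 − 17 − 0)/2 = 18/2 = 9.
(Structurally: 1 ring(s) + 8 π bond(s) = 9.)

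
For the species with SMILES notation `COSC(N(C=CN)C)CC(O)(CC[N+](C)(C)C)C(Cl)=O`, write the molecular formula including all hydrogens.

C13H27ClN3O3S+

Heavy atoms from the SMILES: 13 C, 1 Cl, 3 N, 3 O, 1 S.
Implicit hydrogens by atom environment:
  5 × C: 3 H each → 15
  3 × C: 2 H each → 6
  3 × C: 1 H each → 3
  2 × C: no H
  2 × O: no H
  1 × Cl: no H
  1 × N: 2 H
  1 × N: no H
  1 × N (charge +1): no H
  1 × O: 1 H
  1 × S: no H
  Total hydrogens = 27.
Net charge +1.
Molecular formula: C13H27ClN3O3S+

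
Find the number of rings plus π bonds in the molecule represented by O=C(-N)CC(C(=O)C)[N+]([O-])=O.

3

Molecular formula from the SMILES: C5H8N2O4.
DoU = (2C + 2 + N − H − X)/2 = (2·5 + 2 + 2 − 8 − 0)/2 = 6/2 = 3.
(Structurally: 0 ring(s) + 3 π bond(s) = 3.)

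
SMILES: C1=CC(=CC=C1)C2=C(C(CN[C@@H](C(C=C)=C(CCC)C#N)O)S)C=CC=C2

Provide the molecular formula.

C23H26N2OS

Heavy atoms from the SMILES: 23 C, 2 N, 1 O, 1 S.
Implicit hydrogens by atom environment:
  9 × C (aromatic): 1 H each → 9
  4 × C: 2 H each → 8
  3 × C: 1 H each → 3
  3 × C: no H
  3 × C (aromatic): no H
  1 × C: 3 H
  1 × N: 1 H
  1 × N: no H
  1 × O: 1 H
  1 × S: 1 H
  Total hydrogens = 26.
Molecular formula: C23H26N2OS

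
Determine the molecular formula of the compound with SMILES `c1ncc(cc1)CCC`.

C8H11N

Heavy atoms from the SMILES: 8 C, 1 N.
Implicit hydrogens by atom environment:
  4 × C (aromatic): 1 H each → 4
  2 × C: 2 H each → 4
  1 × C: 3 H
  1 × C (aromatic): no H
  1 × N (aromatic): no H
  Total hydrogens = 11.
Molecular formula: C8H11N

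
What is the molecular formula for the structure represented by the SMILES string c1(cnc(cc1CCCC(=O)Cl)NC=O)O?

Heavy atoms from the SMILES: 10 C, 1 Cl, 2 N, 3 O.
Implicit hydrogens by atom environment:
  3 × C: 2 H each → 6
  3 × C (aromatic): no H
  2 × C (aromatic): 1 H each → 2
  2 × O: no H
  1 × C: 1 H
  1 × C: no H
  1 × Cl: no H
  1 × N: 1 H
  1 × N (aromatic): no H
  1 × O: 1 H
  Total hydrogens = 11.
Molecular formula: C10H11ClN2O3

C10H11ClN2O3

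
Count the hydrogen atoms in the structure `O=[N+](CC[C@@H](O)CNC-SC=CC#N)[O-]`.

13

Hydrogens are implicit in SMILES; fill each atom to its normal valence:
  4 × C: 2 H each → 8
  3 × C: 1 H each → 3
  1 × C: no H
  1 × N: 1 H
  1 × N (charge +1): no H
  1 × N: no H
  1 × O: 1 H
  1 × O: no H
  1 × O (charge -1): no H
  1 × S: no H
  Total hydrogens = 13.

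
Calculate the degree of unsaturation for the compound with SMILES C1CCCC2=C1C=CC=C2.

Molecular formula from the SMILES: C10H12.
DoU = (2C + 2 + N − H − X)/2 = (2·10 + 2 + 0 − 12 − 0)/2 = 10/2 = 5.
(Structurally: 2 ring(s) + 3 π bond(s) = 5.)

5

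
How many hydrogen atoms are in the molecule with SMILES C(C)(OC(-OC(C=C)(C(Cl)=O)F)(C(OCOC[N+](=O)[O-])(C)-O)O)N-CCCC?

Hydrogens are implicit in SMILES; fill each atom to its normal valence:
  6 × C: 2 H each → 12
  6 × O: no H
  4 × C: no H
  3 × C: 3 H each → 9
  2 × C: 1 H each → 2
  2 × O: 1 H each → 2
  1 × Cl: no H
  1 × F: no H
  1 × N: 1 H
  1 × N (charge +1): no H
  1 × O (charge -1): no H
  Total hydrogens = 26.

26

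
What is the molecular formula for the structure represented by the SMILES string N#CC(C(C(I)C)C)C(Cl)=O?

C7H9ClINO

Heavy atoms from the SMILES: 7 C, 1 Cl, 1 I, 1 N, 1 O.
Implicit hydrogens by atom environment:
  3 × C: 1 H each → 3
  2 × C: 3 H each → 6
  2 × C: no H
  1 × Cl: no H
  1 × I: no H
  1 × N: no H
  1 × O: no H
  Total hydrogens = 9.
Molecular formula: C7H9ClINO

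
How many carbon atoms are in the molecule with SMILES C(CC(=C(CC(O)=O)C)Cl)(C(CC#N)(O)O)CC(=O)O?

The symbol for carbon appears 12 times in the SMILES. (Cl is a single chlorine, not C + l.)

12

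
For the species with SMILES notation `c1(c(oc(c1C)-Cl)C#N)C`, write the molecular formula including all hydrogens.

C7H6ClNO

Heavy atoms from the SMILES: 7 C, 1 Cl, 1 N, 1 O.
Implicit hydrogens by atom environment:
  4 × C (aromatic): no H
  2 × C: 3 H each → 6
  1 × C: no H
  1 × Cl: no H
  1 × N: no H
  1 × O (aromatic): no H
  Total hydrogens = 6.
Molecular formula: C7H6ClNO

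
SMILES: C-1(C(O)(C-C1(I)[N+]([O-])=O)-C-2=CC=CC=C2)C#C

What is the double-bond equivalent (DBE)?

8

Molecular formula from the SMILES: C12H10INO3.
DoU = (2C + 2 + N − H − X)/2 = (2·12 + 2 + 1 − 10 − 1)/2 = 16/2 = 8.
(Structurally: 2 ring(s) + 6 π bond(s) = 8.)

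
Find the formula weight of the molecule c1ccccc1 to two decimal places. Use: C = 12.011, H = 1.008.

Molecular formula: C6H6.
M = 6×12.011 + 6×1.008 = 78.11 g/mol.

78.11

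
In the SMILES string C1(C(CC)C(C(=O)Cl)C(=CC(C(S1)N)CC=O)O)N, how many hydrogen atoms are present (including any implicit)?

Hydrogens are implicit in SMILES; fill each atom to its normal valence:
  7 × C: 1 H each → 7
  2 × C: 2 H each → 4
  2 × C: no H
  2 × N: 2 H each → 4
  2 × O: no H
  1 × C: 3 H
  1 × Cl: no H
  1 × O: 1 H
  1 × S: no H
  Total hydrogens = 19.

19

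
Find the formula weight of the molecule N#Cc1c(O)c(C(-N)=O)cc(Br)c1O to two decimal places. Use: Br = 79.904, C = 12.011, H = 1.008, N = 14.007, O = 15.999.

Molecular formula: C8H5BrN2O3.
M = 1×79.904 + 8×12.011 + 5×1.008 + 2×14.007 + 3×15.999 = 257.04 g/mol.

257.04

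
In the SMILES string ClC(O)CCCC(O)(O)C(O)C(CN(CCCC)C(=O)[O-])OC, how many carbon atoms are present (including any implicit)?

The symbol for carbon appears 14 times in the SMILES. (Cl is a single chlorine, not C + l.)

14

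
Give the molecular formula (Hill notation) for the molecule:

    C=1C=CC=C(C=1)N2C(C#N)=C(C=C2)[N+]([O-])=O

Heavy atoms from the SMILES: 11 C, 3 N, 2 O.
Implicit hydrogens by atom environment:
  7 × C (aromatic): 1 H each → 7
  3 × C (aromatic): no H
  1 × C: no H
  1 × N (aromatic): no H
  1 × N (charge +1): no H
  1 × N: no H
  1 × O: no H
  1 × O (charge -1): no H
  Total hydrogens = 7.
Molecular formula: C11H7N3O2

C11H7N3O2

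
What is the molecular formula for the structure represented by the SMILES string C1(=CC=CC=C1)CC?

C8H10

Heavy atoms from the SMILES: 8 C.
Implicit hydrogens by atom environment:
  5 × C (aromatic): 1 H each → 5
  1 × C: 3 H
  1 × C: 2 H
  1 × C (aromatic): no H
  Total hydrogens = 10.
Molecular formula: C8H10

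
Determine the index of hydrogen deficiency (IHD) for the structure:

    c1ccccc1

4

Molecular formula from the SMILES: C6H6.
DoU = (2C + 2 + N − H − X)/2 = (2·6 + 2 + 0 − 6 − 0)/2 = 8/2 = 4.
(Structurally: 1 ring(s) + 3 π bond(s) = 4.)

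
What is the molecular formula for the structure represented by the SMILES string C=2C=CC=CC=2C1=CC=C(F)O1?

Heavy atoms from the SMILES: 10 C, 1 F, 1 O.
Implicit hydrogens by atom environment:
  7 × C (aromatic): 1 H each → 7
  3 × C (aromatic): no H
  1 × F: no H
  1 × O (aromatic): no H
  Total hydrogens = 7.
Molecular formula: C10H7FO

C10H7FO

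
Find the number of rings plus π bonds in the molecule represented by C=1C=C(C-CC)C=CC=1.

4

Molecular formula from the SMILES: C9H12.
DoU = (2C + 2 + N − H − X)/2 = (2·9 + 2 + 0 − 12 − 0)/2 = 8/2 = 4.
(Structurally: 1 ring(s) + 3 π bond(s) = 4.)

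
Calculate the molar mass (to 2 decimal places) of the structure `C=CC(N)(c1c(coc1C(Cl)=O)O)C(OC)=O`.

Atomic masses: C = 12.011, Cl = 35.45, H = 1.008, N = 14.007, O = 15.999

Molecular formula: C10H10ClNO5.
M = 10×12.011 + 1×35.45 + 10×1.008 + 1×14.007 + 5×15.999 = 259.64 g/mol.

259.64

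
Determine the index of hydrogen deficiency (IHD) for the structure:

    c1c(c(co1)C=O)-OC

Molecular formula from the SMILES: C6H6O3.
DoU = (2C + 2 + N − H − X)/2 = (2·6 + 2 + 0 − 6 − 0)/2 = 8/2 = 4.
(Structurally: 1 ring(s) + 3 π bond(s) = 4.)

4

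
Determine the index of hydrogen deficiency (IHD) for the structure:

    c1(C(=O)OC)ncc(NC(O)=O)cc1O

Molecular formula from the SMILES: C8H8N2O5.
DoU = (2C + 2 + N − H − X)/2 = (2·8 + 2 + 2 − 8 − 0)/2 = 12/2 = 6.
(Structurally: 1 ring(s) + 5 π bond(s) = 6.)

6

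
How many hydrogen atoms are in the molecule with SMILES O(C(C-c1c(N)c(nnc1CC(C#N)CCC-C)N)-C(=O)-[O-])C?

22

Hydrogens are implicit in SMILES; fill each atom to its normal valence:
  5 × C: 2 H each → 10
  4 × C (aromatic): no H
  2 × C: 3 H each → 6
  2 × C: 1 H each → 2
  2 × C: no H
  2 × N: 2 H each → 4
  2 × N (aromatic): no H
  2 × O: no H
  1 × N: no H
  1 × O (charge -1): no H
  Total hydrogens = 22.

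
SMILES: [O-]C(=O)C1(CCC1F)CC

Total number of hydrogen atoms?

Hydrogens are implicit in SMILES; fill each atom to its normal valence:
  3 × C: 2 H each → 6
  2 × C: no H
  1 × C: 3 H
  1 × C: 1 H
  1 × F: no H
  1 × O: no H
  1 × O (charge -1): no H
  Total hydrogens = 10.

10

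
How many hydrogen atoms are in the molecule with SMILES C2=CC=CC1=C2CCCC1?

Hydrogens are implicit in SMILES; fill each atom to its normal valence:
  4 × C: 2 H each → 8
  4 × C (aromatic): 1 H each → 4
  2 × C (aromatic): no H
  Total hydrogens = 12.

12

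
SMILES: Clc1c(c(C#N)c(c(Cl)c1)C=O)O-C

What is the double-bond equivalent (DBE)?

Molecular formula from the SMILES: C9H5Cl2NO2.
DoU = (2C + 2 + N − H − X)/2 = (2·9 + 2 + 1 − 5 − 2)/2 = 14/2 = 7.
(Structurally: 1 ring(s) + 6 π bond(s) = 7.)

7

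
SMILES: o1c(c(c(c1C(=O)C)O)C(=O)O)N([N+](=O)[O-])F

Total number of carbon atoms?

7

The symbol for carbon appears 7 times in the SMILES. Lowercase c denotes aromatic carbon and counts toward C.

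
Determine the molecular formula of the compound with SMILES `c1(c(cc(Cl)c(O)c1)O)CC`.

Heavy atoms from the SMILES: 8 C, 1 Cl, 2 O.
Implicit hydrogens by atom environment:
  4 × C (aromatic): no H
  2 × C (aromatic): 1 H each → 2
  2 × O: 1 H each → 2
  1 × C: 3 H
  1 × C: 2 H
  1 × Cl: no H
  Total hydrogens = 9.
Molecular formula: C8H9ClO2

C8H9ClO2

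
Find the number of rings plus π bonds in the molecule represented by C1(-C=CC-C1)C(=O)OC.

Molecular formula from the SMILES: C7H10O2.
DoU = (2C + 2 + N − H − X)/2 = (2·7 + 2 + 0 − 10 − 0)/2 = 6/2 = 3.
(Structurally: 1 ring(s) + 2 π bond(s) = 3.)

3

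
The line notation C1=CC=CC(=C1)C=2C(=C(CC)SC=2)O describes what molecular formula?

Heavy atoms from the SMILES: 12 C, 1 O, 1 S.
Implicit hydrogens by atom environment:
  6 × C (aromatic): 1 H each → 6
  4 × C (aromatic): no H
  1 × C: 3 H
  1 × C: 2 H
  1 × O: 1 H
  1 × S (aromatic): no H
  Total hydrogens = 12.
Molecular formula: C12H12OS

C12H12OS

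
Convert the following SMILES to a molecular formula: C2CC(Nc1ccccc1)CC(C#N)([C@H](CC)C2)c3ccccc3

Heavy atoms from the SMILES: 22 C, 2 N.
Implicit hydrogens by atom environment:
  10 × C (aromatic): 1 H each → 10
  5 × C: 2 H each → 10
  2 × C: 1 H each → 2
  2 × C: no H
  2 × C (aromatic): no H
  1 × C: 3 H
  1 × N: 1 H
  1 × N: no H
  Total hydrogens = 26.
Molecular formula: C22H26N2

C22H26N2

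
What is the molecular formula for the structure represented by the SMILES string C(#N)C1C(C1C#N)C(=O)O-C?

C7H6N2O2

Heavy atoms from the SMILES: 7 C, 2 N, 2 O.
Implicit hydrogens by atom environment:
  3 × C: 1 H each → 3
  3 × C: no H
  2 × N: no H
  2 × O: no H
  1 × C: 3 H
  Total hydrogens = 6.
Molecular formula: C7H6N2O2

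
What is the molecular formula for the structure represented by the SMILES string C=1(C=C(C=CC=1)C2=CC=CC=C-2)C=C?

Heavy atoms from the SMILES: 14 C.
Implicit hydrogens by atom environment:
  9 × C (aromatic): 1 H each → 9
  3 × C (aromatic): no H
  1 × C: 2 H
  1 × C: 1 H
  Total hydrogens = 12.
Molecular formula: C14H12

C14H12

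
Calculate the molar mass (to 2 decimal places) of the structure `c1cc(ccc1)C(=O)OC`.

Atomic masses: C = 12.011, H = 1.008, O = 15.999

Molecular formula: C8H8O2.
M = 8×12.011 + 8×1.008 + 2×15.999 = 136.15 g/mol.

136.15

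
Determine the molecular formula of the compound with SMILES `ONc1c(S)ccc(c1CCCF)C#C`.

Heavy atoms from the SMILES: 11 C, 1 F, 1 N, 1 O, 1 S.
Implicit hydrogens by atom environment:
  4 × C (aromatic): no H
  3 × C: 2 H each → 6
  2 × C (aromatic): 1 H each → 2
  1 × C: 1 H
  1 × C: no H
  1 × F: no H
  1 × N: 1 H
  1 × O: 1 H
  1 × S: 1 H
  Total hydrogens = 12.
Molecular formula: C11H12FNOS

C11H12FNOS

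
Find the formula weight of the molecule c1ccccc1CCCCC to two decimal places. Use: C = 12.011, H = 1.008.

148.25

Molecular formula: C11H16.
M = 11×12.011 + 16×1.008 = 148.25 g/mol.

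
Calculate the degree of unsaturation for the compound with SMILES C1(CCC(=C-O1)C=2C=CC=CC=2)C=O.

Molecular formula from the SMILES: C12H12O2.
DoU = (2C + 2 + N − H − X)/2 = (2·12 + 2 + 0 − 12 − 0)/2 = 14/2 = 7.
(Structurally: 2 ring(s) + 5 π bond(s) = 7.)

7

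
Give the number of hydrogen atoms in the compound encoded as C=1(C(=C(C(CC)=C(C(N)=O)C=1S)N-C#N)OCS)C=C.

Hydrogens are implicit in SMILES; fill each atom to its normal valence:
  6 × C (aromatic): no H
  3 × C: 2 H each → 6
  2 × C: no H
  2 × O: no H
  2 × S: 1 H each → 2
  1 × C: 3 H
  1 × C: 1 H
  1 × N: 2 H
  1 × N: 1 H
  1 × N: no H
  Total hydrogens = 15.

15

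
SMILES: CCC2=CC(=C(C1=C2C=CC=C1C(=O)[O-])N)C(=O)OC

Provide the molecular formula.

Heavy atoms from the SMILES: 15 C, 1 N, 4 O.
Implicit hydrogens by atom environment:
  6 × C (aromatic): no H
  4 × C (aromatic): 1 H each → 4
  3 × O: no H
  2 × C: 3 H each → 6
  2 × C: no H
  1 × C: 2 H
  1 × N: 2 H
  1 × O (charge -1): no H
  Total hydrogens = 14.
Net charge -1.
Molecular formula: C15H14NO4-

C15H14NO4-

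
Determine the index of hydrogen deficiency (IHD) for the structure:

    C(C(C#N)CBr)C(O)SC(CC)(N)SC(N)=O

Molecular formula from the SMILES: C9H16BrN3O2S2.
DoU = (2C + 2 + N − H − X)/2 = (2·9 + 2 + 3 − 16 − 1)/2 = 6/2 = 3.
(Structurally: 0 ring(s) + 3 π bond(s) = 3.)

3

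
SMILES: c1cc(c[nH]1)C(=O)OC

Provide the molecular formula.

Heavy atoms from the SMILES: 6 C, 1 N, 2 O.
Implicit hydrogens by atom environment:
  3 × C (aromatic): 1 H each → 3
  2 × O: no H
  1 × C: 3 H
  1 × C (aromatic): no H
  1 × C: no H
  1 × N (aromatic): 1 H
  Total hydrogens = 7.
Molecular formula: C6H7NO2

C6H7NO2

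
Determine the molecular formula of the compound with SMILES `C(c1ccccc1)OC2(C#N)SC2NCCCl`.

C12H13ClN2OS

Heavy atoms from the SMILES: 12 C, 1 Cl, 2 N, 1 O, 1 S.
Implicit hydrogens by atom environment:
  5 × C (aromatic): 1 H each → 5
  3 × C: 2 H each → 6
  2 × C: no H
  1 × C: 1 H
  1 × C (aromatic): no H
  1 × Cl: no H
  1 × N: 1 H
  1 × N: no H
  1 × O: no H
  1 × S: no H
  Total hydrogens = 13.
Molecular formula: C12H13ClN2OS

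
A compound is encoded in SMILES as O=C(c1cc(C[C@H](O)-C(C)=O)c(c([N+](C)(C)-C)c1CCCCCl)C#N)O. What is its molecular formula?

C19H26ClN2O4+

Heavy atoms from the SMILES: 19 C, 1 Cl, 2 N, 4 O.
Implicit hydrogens by atom environment:
  5 × C: 2 H each → 10
  5 × C (aromatic): no H
  4 × C: 3 H each → 12
  3 × C: no H
  2 × O: 1 H each → 2
  2 × O: no H
  1 × C (aromatic): 1 H
  1 × C: 1 H
  1 × Cl: no H
  1 × N (charge +1): no H
  1 × N: no H
  Total hydrogens = 26.
Net charge +1.
Molecular formula: C19H26ClN2O4+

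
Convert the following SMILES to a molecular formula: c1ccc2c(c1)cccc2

C10H8

Heavy atoms from the SMILES: 10 C.
Implicit hydrogens by atom environment:
  8 × C (aromatic): 1 H each → 8
  2 × C (aromatic): no H
  Total hydrogens = 8.
Molecular formula: C10H8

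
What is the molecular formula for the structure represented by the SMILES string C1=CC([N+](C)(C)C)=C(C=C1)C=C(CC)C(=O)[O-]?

C14H19NO2

Heavy atoms from the SMILES: 14 C, 1 N, 2 O.
Implicit hydrogens by atom environment:
  4 × C: 3 H each → 12
  4 × C (aromatic): 1 H each → 4
  2 × C (aromatic): no H
  2 × C: no H
  1 × C: 2 H
  1 × C: 1 H
  1 × N (charge +1): no H
  1 × O: no H
  1 × O (charge -1): no H
  Total hydrogens = 19.
Molecular formula: C14H19NO2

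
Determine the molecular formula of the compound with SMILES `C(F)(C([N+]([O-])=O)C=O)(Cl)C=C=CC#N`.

Heavy atoms from the SMILES: 7 C, 1 Cl, 1 F, 2 N, 3 O.
Implicit hydrogens by atom environment:
  4 × C: 1 H each → 4
  3 × C: no H
  2 × O: no H
  1 × Cl: no H
  1 × F: no H
  1 × N (charge +1): no H
  1 × N: no H
  1 × O (charge -1): no H
  Total hydrogens = 4.
Molecular formula: C7H4ClFN2O3

C7H4ClFN2O3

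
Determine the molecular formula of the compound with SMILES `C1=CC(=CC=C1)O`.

C6H6O

Heavy atoms from the SMILES: 6 C, 1 O.
Implicit hydrogens by atom environment:
  5 × C (aromatic): 1 H each → 5
  1 × C (aromatic): no H
  1 × O: 1 H
  Total hydrogens = 6.
Molecular formula: C6H6O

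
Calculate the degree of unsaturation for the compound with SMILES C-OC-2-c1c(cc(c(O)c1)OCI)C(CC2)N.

5

Molecular formula from the SMILES: C12H16INO3.
DoU = (2C + 2 + N − H − X)/2 = (2·12 + 2 + 1 − 16 − 1)/2 = 10/2 = 5.
(Structurally: 2 ring(s) + 3 π bond(s) = 5.)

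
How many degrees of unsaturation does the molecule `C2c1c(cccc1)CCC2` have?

5

Molecular formula from the SMILES: C10H12.
DoU = (2C + 2 + N − H − X)/2 = (2·10 + 2 + 0 − 12 − 0)/2 = 10/2 = 5.
(Structurally: 2 ring(s) + 3 π bond(s) = 5.)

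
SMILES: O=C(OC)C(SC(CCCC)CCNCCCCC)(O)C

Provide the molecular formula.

Heavy atoms from the SMILES: 16 C, 1 N, 3 O, 1 S.
Implicit hydrogens by atom environment:
  9 × C: 2 H each → 18
  4 × C: 3 H each → 12
  2 × C: no H
  2 × O: no H
  1 × C: 1 H
  1 × N: 1 H
  1 × O: 1 H
  1 × S: no H
  Total hydrogens = 33.
Molecular formula: C16H33NO3S

C16H33NO3S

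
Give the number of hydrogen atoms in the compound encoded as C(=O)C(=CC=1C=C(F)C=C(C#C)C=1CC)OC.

13

Hydrogens are implicit in SMILES; fill each atom to its normal valence:
  4 × C (aromatic): no H
  3 × C: 1 H each → 3
  2 × C: 3 H each → 6
  2 × C (aromatic): 1 H each → 2
  2 × C: no H
  2 × O: no H
  1 × C: 2 H
  1 × F: no H
  Total hydrogens = 13.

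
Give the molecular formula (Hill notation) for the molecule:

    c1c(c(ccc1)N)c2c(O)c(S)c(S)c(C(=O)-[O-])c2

Heavy atoms from the SMILES: 13 C, 1 N, 3 O, 2 S.
Implicit hydrogens by atom environment:
  7 × C (aromatic): no H
  5 × C (aromatic): 1 H each → 5
  2 × S: 1 H each → 2
  1 × C: no H
  1 × N: 2 H
  1 × O: 1 H
  1 × O: no H
  1 × O (charge -1): no H
  Total hydrogens = 10.
Net charge -1.
Molecular formula: C13H10NO3S2-

C13H10NO3S2-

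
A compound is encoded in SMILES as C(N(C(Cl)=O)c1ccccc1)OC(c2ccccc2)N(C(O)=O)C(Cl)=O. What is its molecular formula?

Heavy atoms from the SMILES: 17 C, 2 Cl, 2 N, 5 O.
Implicit hydrogens by atom environment:
  10 × C (aromatic): 1 H each → 10
  4 × O: no H
  3 × C: no H
  2 × C (aromatic): no H
  2 × Cl: no H
  2 × N: no H
  1 × C: 2 H
  1 × C: 1 H
  1 × O: 1 H
  Total hydrogens = 14.
Molecular formula: C17H14Cl2N2O5

C17H14Cl2N2O5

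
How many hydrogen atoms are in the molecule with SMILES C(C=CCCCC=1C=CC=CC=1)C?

18

Hydrogens are implicit in SMILES; fill each atom to its normal valence:
  5 × C (aromatic): 1 H each → 5
  4 × C: 2 H each → 8
  2 × C: 1 H each → 2
  1 × C: 3 H
  1 × C (aromatic): no H
  Total hydrogens = 18.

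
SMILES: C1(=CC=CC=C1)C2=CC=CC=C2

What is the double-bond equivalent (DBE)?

8

Molecular formula from the SMILES: C12H10.
DoU = (2C + 2 + N − H − X)/2 = (2·12 + 2 + 0 − 10 − 0)/2 = 16/2 = 8.
(Structurally: 2 ring(s) + 6 π bond(s) = 8.)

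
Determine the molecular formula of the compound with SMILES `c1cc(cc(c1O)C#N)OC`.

Heavy atoms from the SMILES: 8 C, 1 N, 2 O.
Implicit hydrogens by atom environment:
  3 × C (aromatic): 1 H each → 3
  3 × C (aromatic): no H
  1 × C: 3 H
  1 × C: no H
  1 × N: no H
  1 × O: 1 H
  1 × O: no H
  Total hydrogens = 7.
Molecular formula: C8H7NO2

C8H7NO2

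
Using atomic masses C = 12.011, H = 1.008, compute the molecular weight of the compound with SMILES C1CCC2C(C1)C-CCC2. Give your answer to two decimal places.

Molecular formula: C10H18.
M = 10×12.011 + 18×1.008 = 138.25 g/mol.

138.25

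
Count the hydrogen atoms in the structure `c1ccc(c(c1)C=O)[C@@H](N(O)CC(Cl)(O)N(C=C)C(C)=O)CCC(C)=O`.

Hydrogens are implicit in SMILES; fill each atom to its normal valence:
  4 × C: 2 H each → 8
  4 × C (aromatic): 1 H each → 4
  3 × C: 1 H each → 3
  3 × C: no H
  3 × O: no H
  2 × C: 3 H each → 6
  2 × C (aromatic): no H
  2 × N: no H
  2 × O: 1 H each → 2
  1 × Cl: no H
  Total hydrogens = 23.

23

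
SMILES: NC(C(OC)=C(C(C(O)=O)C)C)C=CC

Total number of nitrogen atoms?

1

The symbol for nitrogen appears 1 time in the SMILES.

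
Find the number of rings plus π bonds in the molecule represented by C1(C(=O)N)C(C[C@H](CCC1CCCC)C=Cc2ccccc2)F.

7

Molecular formula from the SMILES: C20H28FNO.
DoU = (2C + 2 + N − H − X)/2 = (2·20 + 2 + 1 − 28 − 1)/2 = 14/2 = 7.
(Structurally: 2 ring(s) + 5 π bond(s) = 7.)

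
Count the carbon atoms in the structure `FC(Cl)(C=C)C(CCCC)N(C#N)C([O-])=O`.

10

The symbol for carbon appears 10 times in the SMILES. (Cl is a single chlorine, not C + l.)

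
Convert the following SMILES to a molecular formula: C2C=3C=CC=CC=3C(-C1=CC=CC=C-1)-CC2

Heavy atoms from the SMILES: 16 C.
Implicit hydrogens by atom environment:
  9 × C (aromatic): 1 H each → 9
  3 × C: 2 H each → 6
  3 × C (aromatic): no H
  1 × C: 1 H
  Total hydrogens = 16.
Molecular formula: C16H16

C16H16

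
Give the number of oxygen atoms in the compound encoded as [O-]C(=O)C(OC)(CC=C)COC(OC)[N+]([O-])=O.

The symbol for oxygen appears 7 times in the SMILES.

7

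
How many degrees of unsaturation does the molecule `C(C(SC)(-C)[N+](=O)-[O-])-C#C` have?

Molecular formula from the SMILES: C6H9NO2S.
DoU = (2C + 2 + N − H − X)/2 = (2·6 + 2 + 1 − 9 − 0)/2 = 6/2 = 3.
(Structurally: 0 ring(s) + 3 π bond(s) = 3.)

3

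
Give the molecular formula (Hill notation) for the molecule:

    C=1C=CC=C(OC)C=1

C7H8O

Heavy atoms from the SMILES: 7 C, 1 O.
Implicit hydrogens by atom environment:
  5 × C (aromatic): 1 H each → 5
  1 × C: 3 H
  1 × C (aromatic): no H
  1 × O: no H
  Total hydrogens = 8.
Molecular formula: C7H8O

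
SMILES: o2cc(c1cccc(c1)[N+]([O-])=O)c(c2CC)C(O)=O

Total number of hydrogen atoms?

Hydrogens are implicit in SMILES; fill each atom to its normal valence:
  5 × C (aromatic): 1 H each → 5
  5 × C (aromatic): no H
  2 × O: no H
  1 × C: 3 H
  1 × C: 2 H
  1 × C: no H
  1 × N (charge +1): no H
  1 × O: 1 H
  1 × O (aromatic): no H
  1 × O (charge -1): no H
  Total hydrogens = 11.

11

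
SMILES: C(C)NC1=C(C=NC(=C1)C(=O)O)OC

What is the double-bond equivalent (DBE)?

Molecular formula from the SMILES: C9H12N2O3.
DoU = (2C + 2 + N − H − X)/2 = (2·9 + 2 + 2 − 12 − 0)/2 = 10/2 = 5.
(Structurally: 1 ring(s) + 4 π bond(s) = 5.)

5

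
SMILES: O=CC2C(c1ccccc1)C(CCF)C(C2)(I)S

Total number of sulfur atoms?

1

The symbol for sulfur appears 1 time in the SMILES.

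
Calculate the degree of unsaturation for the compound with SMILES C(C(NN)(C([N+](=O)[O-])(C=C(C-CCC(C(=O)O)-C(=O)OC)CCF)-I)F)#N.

6

Molecular formula from the SMILES: C14H19F2IN4O6.
DoU = (2C + 2 + N − H − X)/2 = (2·14 + 2 + 4 − 19 − 3)/2 = 12/2 = 6.
(Structurally: 0 ring(s) + 6 π bond(s) = 6.)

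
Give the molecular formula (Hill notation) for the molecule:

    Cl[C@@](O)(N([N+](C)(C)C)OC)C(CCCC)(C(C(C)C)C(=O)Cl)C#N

C16H30Cl2N3O3+

Heavy atoms from the SMILES: 16 C, 2 Cl, 3 N, 3 O.
Implicit hydrogens by atom environment:
  7 × C: 3 H each → 21
  4 × C: no H
  3 × C: 2 H each → 6
  2 × C: 1 H each → 2
  2 × Cl: no H
  2 × N: no H
  2 × O: no H
  1 × N (charge +1): no H
  1 × O: 1 H
  Total hydrogens = 30.
Net charge +1.
Molecular formula: C16H30Cl2N3O3+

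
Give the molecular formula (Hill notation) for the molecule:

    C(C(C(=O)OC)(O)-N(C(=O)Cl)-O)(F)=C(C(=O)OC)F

C8H8ClF2NO7

Heavy atoms from the SMILES: 8 C, 1 Cl, 2 F, 1 N, 7 O.
Implicit hydrogens by atom environment:
  6 × C: no H
  5 × O: no H
  2 × C: 3 H each → 6
  2 × F: no H
  2 × O: 1 H each → 2
  1 × Cl: no H
  1 × N: no H
  Total hydrogens = 8.
Molecular formula: C8H8ClF2NO7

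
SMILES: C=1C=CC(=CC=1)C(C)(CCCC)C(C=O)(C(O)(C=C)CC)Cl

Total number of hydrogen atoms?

Hydrogens are implicit in SMILES; fill each atom to its normal valence:
  5 × C: 2 H each → 10
  5 × C (aromatic): 1 H each → 5
  3 × C: 3 H each → 9
  3 × C: no H
  2 × C: 1 H each → 2
  1 × C (aromatic): no H
  1 × Cl: no H
  1 × O: 1 H
  1 × O: no H
  Total hydrogens = 27.

27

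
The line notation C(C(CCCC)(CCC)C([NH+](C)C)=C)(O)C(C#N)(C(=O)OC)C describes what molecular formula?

C18H33N2O3+

Heavy atoms from the SMILES: 18 C, 2 N, 3 O.
Implicit hydrogens by atom environment:
  6 × C: 3 H each → 18
  6 × C: 2 H each → 12
  5 × C: no H
  2 × O: no H
  1 × C: 1 H
  1 × N (charge +1): 1 H
  1 × N: no H
  1 × O: 1 H
  Total hydrogens = 33.
Net charge +1.
Molecular formula: C18H33N2O3+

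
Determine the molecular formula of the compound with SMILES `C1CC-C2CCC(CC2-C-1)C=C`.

Heavy atoms from the SMILES: 12 C.
Implicit hydrogens by atom environment:
  8 × C: 2 H each → 16
  4 × C: 1 H each → 4
  Total hydrogens = 20.
Molecular formula: C12H20

C12H20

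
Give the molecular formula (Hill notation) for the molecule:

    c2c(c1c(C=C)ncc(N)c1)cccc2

C13H12N2

Heavy atoms from the SMILES: 13 C, 2 N.
Implicit hydrogens by atom environment:
  7 × C (aromatic): 1 H each → 7
  4 × C (aromatic): no H
  1 × C: 2 H
  1 × C: 1 H
  1 × N: 2 H
  1 × N (aromatic): no H
  Total hydrogens = 12.
Molecular formula: C13H12N2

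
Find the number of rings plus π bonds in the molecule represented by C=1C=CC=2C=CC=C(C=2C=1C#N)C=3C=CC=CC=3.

Molecular formula from the SMILES: C17H11N.
DoU = (2C + 2 + N − H − X)/2 = (2·17 + 2 + 1 − 11 − 0)/2 = 26/2 = 13.
(Structurally: 3 ring(s) + 10 π bond(s) = 13.)

13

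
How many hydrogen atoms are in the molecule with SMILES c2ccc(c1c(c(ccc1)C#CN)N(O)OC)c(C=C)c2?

16

Hydrogens are implicit in SMILES; fill each atom to its normal valence:
  7 × C (aromatic): 1 H each → 7
  5 × C (aromatic): no H
  2 × C: no H
  1 × C: 3 H
  1 × C: 2 H
  1 × C: 1 H
  1 × N: 2 H
  1 × N: no H
  1 × O: 1 H
  1 × O: no H
  Total hydrogens = 16.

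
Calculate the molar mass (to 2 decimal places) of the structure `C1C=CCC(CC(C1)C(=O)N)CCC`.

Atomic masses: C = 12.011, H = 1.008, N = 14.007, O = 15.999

195.31

Molecular formula: C12H21NO.
M = 12×12.011 + 21×1.008 + 1×14.007 + 1×15.999 = 195.31 g/mol.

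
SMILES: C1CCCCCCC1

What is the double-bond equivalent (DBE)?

1

Molecular formula from the SMILES: C8H16.
DoU = (2C + 2 + N − H − X)/2 = (2·8 + 2 + 0 − 16 − 0)/2 = 2/2 = 1.
(Structurally: 1 ring(s) + 0 π bond(s) = 1.)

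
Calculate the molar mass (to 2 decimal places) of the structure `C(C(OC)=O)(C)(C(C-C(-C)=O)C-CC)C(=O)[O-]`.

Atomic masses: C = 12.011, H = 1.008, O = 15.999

Molecular formula: C12H19O5-.
M = 12×12.011 + 19×1.008 + 5×15.999 = 243.28 g/mol.

243.28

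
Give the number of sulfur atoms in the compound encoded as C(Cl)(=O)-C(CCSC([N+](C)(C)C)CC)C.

The symbol for sulfur appears 1 time in the SMILES.

1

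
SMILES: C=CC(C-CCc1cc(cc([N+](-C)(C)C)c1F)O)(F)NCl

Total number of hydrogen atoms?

22

Hydrogens are implicit in SMILES; fill each atom to its normal valence:
  4 × C: 2 H each → 8
  4 × C (aromatic): no H
  3 × C: 3 H each → 9
  2 × C (aromatic): 1 H each → 2
  2 × F: no H
  1 × C: 1 H
  1 × C: no H
  1 × Cl: no H
  1 × N: 1 H
  1 × N (charge +1): no H
  1 × O: 1 H
  Total hydrogens = 22.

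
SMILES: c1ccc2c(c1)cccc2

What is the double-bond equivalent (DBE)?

Molecular formula from the SMILES: C10H8.
DoU = (2C + 2 + N − H − X)/2 = (2·10 + 2 + 0 − 8 − 0)/2 = 14/2 = 7.
(Structurally: 2 ring(s) + 5 π bond(s) = 7.)

7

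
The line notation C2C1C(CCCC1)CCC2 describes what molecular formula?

C10H18

Heavy atoms from the SMILES: 10 C.
Implicit hydrogens by atom environment:
  8 × C: 2 H each → 16
  2 × C: 1 H each → 2
  Total hydrogens = 18.
Molecular formula: C10H18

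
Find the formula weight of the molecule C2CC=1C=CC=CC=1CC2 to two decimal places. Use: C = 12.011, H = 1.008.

132.21

Molecular formula: C10H12.
M = 10×12.011 + 12×1.008 = 132.21 g/mol.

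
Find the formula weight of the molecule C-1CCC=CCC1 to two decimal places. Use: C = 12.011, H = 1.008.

Molecular formula: C7H12.
M = 7×12.011 + 12×1.008 = 96.17 g/mol.

96.17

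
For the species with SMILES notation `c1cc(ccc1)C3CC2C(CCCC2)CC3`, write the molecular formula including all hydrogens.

C16H22

Heavy atoms from the SMILES: 16 C.
Implicit hydrogens by atom environment:
  7 × C: 2 H each → 14
  5 × C (aromatic): 1 H each → 5
  3 × C: 1 H each → 3
  1 × C (aromatic): no H
  Total hydrogens = 22.
Molecular formula: C16H22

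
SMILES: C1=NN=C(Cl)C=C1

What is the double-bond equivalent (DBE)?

4

Molecular formula from the SMILES: C4H3ClN2.
DoU = (2C + 2 + N − H − X)/2 = (2·4 + 2 + 2 − 3 − 1)/2 = 8/2 = 4.
(Structurally: 1 ring(s) + 3 π bond(s) = 4.)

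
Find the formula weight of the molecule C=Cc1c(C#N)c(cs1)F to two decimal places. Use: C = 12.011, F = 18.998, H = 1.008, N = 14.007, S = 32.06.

153.17

Molecular formula: C7H4FNS.
M = 7×12.011 + 1×18.998 + 4×1.008 + 1×14.007 + 1×32.06 = 153.17 g/mol.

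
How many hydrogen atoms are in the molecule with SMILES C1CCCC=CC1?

Hydrogens are implicit in SMILES; fill each atom to its normal valence:
  5 × C: 2 H each → 10
  2 × C: 1 H each → 2
  Total hydrogens = 12.

12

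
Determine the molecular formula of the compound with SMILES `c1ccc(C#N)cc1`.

Heavy atoms from the SMILES: 7 C, 1 N.
Implicit hydrogens by atom environment:
  5 × C (aromatic): 1 H each → 5
  1 × C (aromatic): no H
  1 × C: no H
  1 × N: no H
  Total hydrogens = 5.
Molecular formula: C7H5N

C7H5N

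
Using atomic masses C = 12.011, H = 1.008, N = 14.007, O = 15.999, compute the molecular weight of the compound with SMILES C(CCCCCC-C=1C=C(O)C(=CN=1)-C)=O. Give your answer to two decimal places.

Molecular formula: C13H19NO2.
M = 13×12.011 + 19×1.008 + 1×14.007 + 2×15.999 = 221.30 g/mol.

221.30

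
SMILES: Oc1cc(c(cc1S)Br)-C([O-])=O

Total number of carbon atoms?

7

The symbol for carbon appears 7 times in the SMILES. Lowercase c denotes aromatic carbon and counts toward C.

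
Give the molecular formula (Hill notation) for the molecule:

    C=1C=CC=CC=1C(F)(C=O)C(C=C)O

Heavy atoms from the SMILES: 11 C, 1 F, 2 O.
Implicit hydrogens by atom environment:
  5 × C (aromatic): 1 H each → 5
  3 × C: 1 H each → 3
  1 × C: 2 H
  1 × C: no H
  1 × C (aromatic): no H
  1 × F: no H
  1 × O: 1 H
  1 × O: no H
  Total hydrogens = 11.
Molecular formula: C11H11FO2

C11H11FO2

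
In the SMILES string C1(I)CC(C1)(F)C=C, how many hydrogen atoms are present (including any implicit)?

8

Hydrogens are implicit in SMILES; fill each atom to its normal valence:
  3 × C: 2 H each → 6
  2 × C: 1 H each → 2
  1 × C: no H
  1 × F: no H
  1 × I: no H
  Total hydrogens = 8.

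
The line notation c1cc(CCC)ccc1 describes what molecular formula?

C9H12

Heavy atoms from the SMILES: 9 C.
Implicit hydrogens by atom environment:
  5 × C (aromatic): 1 H each → 5
  2 × C: 2 H each → 4
  1 × C: 3 H
  1 × C (aromatic): no H
  Total hydrogens = 12.
Molecular formula: C9H12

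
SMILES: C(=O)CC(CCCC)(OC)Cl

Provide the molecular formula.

C8H15ClO2

Heavy atoms from the SMILES: 8 C, 1 Cl, 2 O.
Implicit hydrogens by atom environment:
  4 × C: 2 H each → 8
  2 × C: 3 H each → 6
  2 × O: no H
  1 × C: 1 H
  1 × C: no H
  1 × Cl: no H
  Total hydrogens = 15.
Molecular formula: C8H15ClO2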